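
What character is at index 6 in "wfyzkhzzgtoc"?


Input string: 'wfyzkhzzgtoc'
Operation: get character at index 6
Index mapping: s[0]='w', s[1]='f', s[2]='y', s[3]='z', s[4]='k', s[5]='h', s[6]='z'
Result: 'z'


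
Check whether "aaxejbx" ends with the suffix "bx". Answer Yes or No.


Input string: 'aaxejbx'
Suffix to check: 'bx'
Last 2 characters of input: 'bx'
Match: True
Result: Yes


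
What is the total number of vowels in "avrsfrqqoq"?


Input string: 'avrsfrqqoq'
Operation: count vowels (a, e, i, o, u)
Scan: s[0]='a' (vowel), s[1]='v', s[2]='r', s[3]='s', s[4]='f', s[5]='r', s[6]='q', s[7]='q', s[8]='o' (vowel), s[9]='q'
Vowels found: 2
Result: 2


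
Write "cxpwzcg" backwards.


Input string: 'cxpwzcg'
Operation: reverse character order
Original order: 'c' -> 'x' -> 'p' -> 'w' -> 'z' -> 'c' -> 'g'
Reversed order: 'g' -> 'c' -> 'z' -> 'w' -> 'p' -> 'x' -> 'c'
Result: gczwpxc


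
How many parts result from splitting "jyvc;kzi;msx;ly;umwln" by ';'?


Input string: 'jyvc;kzi;msx;ly;umwln'
Delimiter: ';'
Split result: 'jyvc', 'kzi', 'msx', 'ly', 'umwln'
Number of parts: 5


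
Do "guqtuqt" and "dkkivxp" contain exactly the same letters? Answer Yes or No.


String 1: 'guqtuqt' -> sorted: 'gqqttuu'
String 2: 'dkkivxp' -> sorted: 'dikkpvx'
Compare sorted forms: 'gqqttuu' != 'dikkpvx'
Anagram: No


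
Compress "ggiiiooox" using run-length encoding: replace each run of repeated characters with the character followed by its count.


Input: 'ggiiiooox'
Operation: identify consecutive runs
Runs: 'gg' -> g2, 'iii' -> i3, 'ooo' -> o3, 'x' -> x1
Encoded: g2i3o3x1


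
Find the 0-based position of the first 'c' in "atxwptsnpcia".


Input string: 'atxwptsnpcia'
Target: 'c'
Scanning left to right: s[0]='a', s[1]='t', s[2]='x', s[3]='w', s[4]='p', s[5]='t', s[6]='s', s[7]='n', s[8]='p', s[9]='c'
First match at index: 9


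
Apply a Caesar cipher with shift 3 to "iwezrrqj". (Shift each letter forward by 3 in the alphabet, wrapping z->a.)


Input: 'iwezrrqj', shift = 3
Operation: for each letter, (position + 3) mod 26
Mapping: 'i'(8+3=11)->'l', 'w'(22+3=25)->'z', 'e'(4+3=7)->'h', 'z'(25+3=28, 28 mod 26=2)->'c', 'r'(17+3=20)->'u', 'r'(17+3=20)->'u', 'q'(16+3=19)->'t', 'j'(9+3=12)->'m'
Result: lzhcuutm


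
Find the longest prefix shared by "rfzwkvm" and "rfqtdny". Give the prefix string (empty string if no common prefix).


String 1: 'rfzwkvm'
String 2: 'rfqtdny'
Compare position by position:
pos 0: 'r' vs 'r' match
pos 1: 'f' vs 'f' match
pos 2: 'z' vs 'q' differ -> stop
Longest common prefix: "rf" (length 2)


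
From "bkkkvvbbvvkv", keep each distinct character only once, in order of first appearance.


Input: 'bkkkvvbbvvkv'
Operation: keep first occurrence of each character
Scan: s[0]='b' new -> keep; s[1]='k' new -> keep; s[2]='k' seen -> skip; s[3]='k' seen -> skip; s[4]='v' new -> keep; s[5]='v' seen -> skip; s[6]='b' seen -> skip; s[7]='b' seen -> skip; s[8]='v' seen -> skip; s[9]='v' seen -> skip; s[10]='k' seen -> skip; s[11]='v' seen -> skip
Result: bkv


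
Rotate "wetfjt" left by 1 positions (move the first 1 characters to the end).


Input: 'wetfjt', shift = 1
Operation: split at index 1 and swap parts
Front part s[0:1] = 'w'
Back part s[1:] = 'etfjt'
Rotated = back + front = 'etfjt' + 'w'
Result: etfjtw


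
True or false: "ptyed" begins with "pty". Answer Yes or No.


Input string: 'ptyed'
Prefix to check: 'pty'
First 3 characters of input: 'pty'
Match: True
Result: Yes


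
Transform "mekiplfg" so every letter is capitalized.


Input string: 'mekiplfg'
Operation: convert each letter to uppercase
Mapping: 'm'->'M', 'e'->'E', 'k'->'K', 'i'->'I', 'p'->'P', 'l'->'L', 'f'->'F', 'g'->'G'
Result: MEKIPLFG


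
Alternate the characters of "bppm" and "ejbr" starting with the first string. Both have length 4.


String 1: 'bppm'
String 2: 'ejbr'
Operation: alternate characters
Pairs: 'b'+'e', 'p'+'j', 'p'+'b', 'm'+'r'
Result: bepjpbmr


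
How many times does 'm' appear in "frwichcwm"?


Input string: 'frwichcwm'
Target character: 'm'
Scan each position: s[8]='m'
Matches found at indices: 8
Total: 1


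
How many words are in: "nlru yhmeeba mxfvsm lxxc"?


Input string: 'nlru yhmeeba mxfvsm lxxc'
Operation: split by spaces
Words found: 'nlru', 'yhmeeba', 'mxfvsm', 'lxxc'
Word count: 4


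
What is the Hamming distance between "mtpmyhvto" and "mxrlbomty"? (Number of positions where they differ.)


String 1: 'mtpmyhvto'
String 2: 'mxrlbomty'
Compare each position: pos 0: 'm'=='m', pos 1: 't'!='x', pos 2: 'p'!='r', pos 3: 'm'!='l', pos 4: 'y'!='b', pos 5: 'h'!='o', pos 6: 'v'!='m', pos 7: 't'=='t', pos 8: 'o'!='y'
Differing positions: 7
Hamming distance: 7


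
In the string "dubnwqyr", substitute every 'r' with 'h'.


Input string: 'dubnwqyr'
Operation: replace 'r' with 'h'
Positions of 'r': 7
After replacement: dubnwqyh


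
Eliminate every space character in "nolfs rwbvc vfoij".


Input string: 'nolfs rwbvc vfoij'
Operation: remove all spaces
Words: 'nolfs', 'rwbvc', 'vfoij'
Join without spaces: nolfsrwbvcvfoij


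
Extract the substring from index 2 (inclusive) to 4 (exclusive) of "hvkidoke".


Input string: 'hvkidoke'
Operation: slice [2:4]
Extract characters: s[2]='k', s[3]='i'
Result: ki


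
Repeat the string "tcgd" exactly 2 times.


Input string: 'tcgd'
Operation: repeat 2 times
Concatenation: 'tcgd' + 'tcgd'
Result: tcgdtcgd


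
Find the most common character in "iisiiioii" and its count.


Input: 'iisiiioii'
Operation: tally each character
Counts: 'i':7, 'o':1, 's':1
Maximum: 'i' appears 7 times


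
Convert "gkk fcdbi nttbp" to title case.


Input string: 'gkk fcdbi nttbp'
Operation: capitalize first letter of each word
Word transformations: 'gkk'->'Gkk', 'fcdbi'->'Fcdbi', 'nttbp'->'Nttbp'
Result: Gkk Fcdbi Nttbp


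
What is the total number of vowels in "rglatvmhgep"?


Input string: 'rglatvmhgep'
Operation: count vowels (a, e, i, o, u)
Scan: s[0]='r', s[1]='g', s[2]='l', s[3]='a' (vowel), s[4]='t', s[5]='v', s[6]='m', s[7]='h', s[8]='g', s[9]='e' (vowel), s[10]='p'
Vowels found: 2
Result: 2


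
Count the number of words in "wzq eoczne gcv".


Input string: 'wzq eoczne gcv'
Operation: split by spaces
Words found: 'wzq', 'eoczne', 'gcv'
Word count: 3


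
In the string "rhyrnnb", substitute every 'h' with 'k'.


Input string: 'rhyrnnb'
Operation: replace 'h' with 'k'
Positions of 'h': 1
After replacement: rkyrnnb


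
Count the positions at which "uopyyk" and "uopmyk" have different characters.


String 1: 'uopyyk'
String 2: 'uopmyk'
Compare each position: pos 0: 'u'=='u', pos 1: 'o'=='o', pos 2: 'p'=='p', pos 3: 'y'!='m', pos 4: 'y'=='y', pos 5: 'k'=='k'
Differing positions: 1
Hamming distance: 1


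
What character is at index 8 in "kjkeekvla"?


Input string: 'kjkeekvla'
Operation: get character at index 8
Index mapping: s[0]='k', s[1]='j', s[2]='k', s[3]='e', s[4]='e', s[5]='k', s[6]='v', s[7]='l', s[8]='a'
Result: 'a'


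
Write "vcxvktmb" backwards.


Input string: 'vcxvktmb'
Operation: reverse character order
Original order: 'v' -> 'c' -> 'x' -> 'v' -> 'k' -> 't' -> 'm' -> 'b'
Reversed order: 'b' -> 'm' -> 't' -> 'k' -> 'v' -> 'x' -> 'c' -> 'v'
Result: bmtkvxcv


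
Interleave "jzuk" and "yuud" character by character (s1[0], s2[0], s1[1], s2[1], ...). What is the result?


String 1: 'jzuk'
String 2: 'yuud'
Operation: alternate characters
Pairs: 'j'+'y', 'z'+'u', 'u'+'u', 'k'+'d'
Result: jyzuuukd


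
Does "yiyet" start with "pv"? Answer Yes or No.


Input string: 'yiyet'
Prefix to check: 'pv'
First 2 characters of input: 'yi'
Match: False
Result: No


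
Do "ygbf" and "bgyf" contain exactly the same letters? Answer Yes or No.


String 1: 'ygbf' -> sorted: 'bfgy'
String 2: 'bgyf' -> sorted: 'bfgy'
Compare sorted forms: 'bfgy' == 'bfgy'
Anagram: Yes


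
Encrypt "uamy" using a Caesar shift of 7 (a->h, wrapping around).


Input: 'uamy', shift = 7
Operation: for each letter, (position + 7) mod 26
Mapping: 'u'(20+7=27, 27 mod 26=1)->'b', 'a'(0+7=7)->'h', 'm'(12+7=19)->'t', 'y'(24+7=31, 31 mod 26=5)->'f'
Result: bhtf


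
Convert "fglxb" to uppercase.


Input string: 'fglxb'
Operation: convert each letter to uppercase
Mapping: 'f'->'F', 'g'->'G', 'l'->'L', 'x'->'X', 'b'->'B'
Result: FGLXB


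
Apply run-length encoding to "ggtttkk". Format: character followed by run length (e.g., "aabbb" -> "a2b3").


Input: 'ggtttkk'
Operation: identify consecutive runs
Runs: 'gg' -> g2, 'ttt' -> t3, 'kk' -> k2
Encoded: g2t3k2


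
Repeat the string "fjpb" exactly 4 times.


Input string: 'fjpb'
Operation: repeat 4 times
Concatenation: 'fjpb' + 'fjpb' + 'fjpb' + 'fjpb'
Result: fjpbfjpbfjpbfjpb


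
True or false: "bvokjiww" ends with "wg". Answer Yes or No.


Input string: 'bvokjiww'
Suffix to check: 'wg'
Last 2 characters of input: 'ww'
Match: False
Result: No


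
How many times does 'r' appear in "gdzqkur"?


Input string: 'gdzqkur'
Target character: 'r'
Scan each position: s[6]='r'
Matches found at indices: 6
Total: 1


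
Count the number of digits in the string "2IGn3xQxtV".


Input string: '2IGn3xQxtV'
Operation: count digit characters (0-9)
Scan: '2'(digit), 'I', 'G', 'n', '3'(digit), 'x', 'Q', 'x', 't', 'V'
Digits found: 2
Result: 2


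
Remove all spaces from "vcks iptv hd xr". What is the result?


Input string: 'vcks iptv hd xr'
Operation: remove all spaces
Words: 'vcks', 'iptv', 'hd', 'xr'
Join without spaces: vcksiptvhdxr


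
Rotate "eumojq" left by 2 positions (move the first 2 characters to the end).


Input: 'eumojq', shift = 2
Operation: split at index 2 and swap parts
Front part s[0:2] = 'eu'
Back part s[2:] = 'mojq'
Rotated = back + front = 'mojq' + 'eu'
Result: mojqeu


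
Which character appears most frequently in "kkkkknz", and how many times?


Input: 'kkkkknz'
Operation: tally each character
Counts: 'k':5, 'n':1, 'z':1
Maximum: 'k' appears 5 times


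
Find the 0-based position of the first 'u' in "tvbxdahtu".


Input string: 'tvbxdahtu'
Target: 'u'
Scanning left to right: s[0]='t', s[1]='v', s[2]='b', s[3]='x', s[4]='d', s[5]='a', s[6]='h', s[7]='t', s[8]='u'
First match at index: 8


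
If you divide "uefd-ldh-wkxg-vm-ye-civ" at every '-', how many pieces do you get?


Input string: 'uefd-ldh-wkxg-vm-ye-civ'
Delimiter: '-'
Split result: 'uefd', 'ldh', 'wkxg', 'vm', 'ye', 'civ'
Number of parts: 6


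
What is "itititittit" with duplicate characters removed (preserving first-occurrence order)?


Input: 'itititittit'
Operation: keep first occurrence of each character
Scan: s[0]='i' new -> keep; s[1]='t' new -> keep; s[2]='i' seen -> skip; s[3]='t' seen -> skip; s[4]='i' seen -> skip; s[5]='t' seen -> skip; s[6]='i' seen -> skip; s[7]='t' seen -> skip; s[8]='t' seen -> skip; s[9]='i' seen -> skip; s[10]='t' seen -> skip
Result: it


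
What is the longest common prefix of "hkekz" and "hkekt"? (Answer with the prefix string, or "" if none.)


String 1: 'hkekz'
String 2: 'hkekt'
Compare position by position:
pos 0: 'h' vs 'h' match
pos 1: 'k' vs 'k' match
pos 2: 'e' vs 'e' match
pos 3: 'k' vs 'k' match
pos 4: 'z' vs 't' differ -> stop
Longest common prefix: "hkek" (length 4)


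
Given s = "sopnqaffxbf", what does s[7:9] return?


Input string: 'sopnqaffxbf'
Operation: slice [7:9]
Extract characters: s[7]='f', s[8]='x'
Result: fx


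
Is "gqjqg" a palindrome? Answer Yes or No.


Input string: 'gqjqg'
Reversed: 'gqjqg'
Compare pairs: s[0]='g' vs s[4]='g' (match), s[1]='q' vs s[3]='q' (match)
Palindrome: Yes


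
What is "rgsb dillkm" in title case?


Input string: 'rgsb dillkm'
Operation: capitalize first letter of each word
Word transformations: 'rgsb'->'Rgsb', 'dillkm'->'Dillkm'
Result: Rgsb Dillkm


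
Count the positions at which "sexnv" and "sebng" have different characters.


String 1: 'sexnv'
String 2: 'sebng'
Compare each position: pos 0: 's'=='s', pos 1: 'e'=='e', pos 2: 'x'!='b', pos 3: 'n'=='n', pos 4: 'v'!='g'
Differing positions: 2
Hamming distance: 2


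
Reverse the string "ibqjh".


Input string: 'ibqjh'
Operation: reverse character order
Original order: 'i' -> 'b' -> 'q' -> 'j' -> 'h'
Reversed order: 'h' -> 'j' -> 'q' -> 'b' -> 'i'
Result: hjqbi


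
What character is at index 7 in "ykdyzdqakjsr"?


Input string: 'ykdyzdqakjsr'
Operation: get character at index 7
Index mapping: s[0]='y', s[1]='k', s[2]='d', s[3]='y', s[4]='z', s[5]='d', s[6]='q', s[7]='a'
Result: 'a'


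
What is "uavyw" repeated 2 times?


Input string: 'uavyw'
Operation: repeat 2 times
Concatenation: 'uavyw' + 'uavyw'
Result: uavywuavyw


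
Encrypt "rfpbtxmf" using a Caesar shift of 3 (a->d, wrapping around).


Input: 'rfpbtxmf', shift = 3
Operation: for each letter, (position + 3) mod 26
Mapping: 'r'(17+3=20)->'u', 'f'(5+3=8)->'i', 'p'(15+3=18)->'s', 'b'(1+3=4)->'e', 't'(19+3=22)->'w', 'x'(23+3=26, 26 mod 26=0)->'a', 'm'(12+3=15)->'p', 'f'(5+3=8)->'i'
Result: uisewapi


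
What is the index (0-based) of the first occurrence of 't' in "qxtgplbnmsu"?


Input string: 'qxtgplbnmsu'
Target: 't'
Scanning left to right: s[0]='q', s[1]='x', s[2]='t'
First match at index: 2


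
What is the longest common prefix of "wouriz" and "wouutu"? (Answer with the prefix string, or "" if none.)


String 1: 'wouriz'
String 2: 'wouutu'
Compare position by position:
pos 0: 'w' vs 'w' match
pos 1: 'o' vs 'o' match
pos 2: 'u' vs 'u' match
pos 3: 'r' vs 'u' differ -> stop
Longest common prefix: "wou" (length 3)


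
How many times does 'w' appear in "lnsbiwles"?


Input string: 'lnsbiwles'
Target character: 'w'
Scan each position: s[5]='w'
Matches found at indices: 5
Total: 1


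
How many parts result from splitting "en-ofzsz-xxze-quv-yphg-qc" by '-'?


Input string: 'en-ofzsz-xxze-quv-yphg-qc'
Delimiter: '-'
Split result: 'en', 'ofzsz', 'xxze', 'quv', 'yphg', 'qc'
Number of parts: 6


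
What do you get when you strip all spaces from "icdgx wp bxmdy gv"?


Input string: 'icdgx wp bxmdy gv'
Operation: remove all spaces
Words: 'icdgx', 'wp', 'bxmdy', 'gv'
Join without spaces: icdgxwpbxmdygv


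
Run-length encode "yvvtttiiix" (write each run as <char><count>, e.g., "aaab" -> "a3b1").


Input: 'yvvtttiiix'
Operation: identify consecutive runs
Runs: 'y' -> y1, 'vv' -> v2, 'ttt' -> t3, 'iii' -> i3, 'x' -> x1
Encoded: y1v2t3i3x1


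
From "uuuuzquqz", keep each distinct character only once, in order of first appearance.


Input: 'uuuuzquqz'
Operation: keep first occurrence of each character
Scan: s[0]='u' new -> keep; s[1]='u' seen -> skip; s[2]='u' seen -> skip; s[3]='u' seen -> skip; s[4]='z' new -> keep; s[5]='q' new -> keep; s[6]='u' seen -> skip; s[7]='q' seen -> skip; s[8]='z' seen -> skip
Result: uzq


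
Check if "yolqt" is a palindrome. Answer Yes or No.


Input string: 'yolqt'
Reversed: 'tqloy'
Compare pairs: s[0]='y' vs s[4]='t' (mismatch), s[1]='o' vs s[3]='q' (mismatch)
Palindrome: No


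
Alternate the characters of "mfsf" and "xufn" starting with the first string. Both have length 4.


String 1: 'mfsf'
String 2: 'xufn'
Operation: alternate characters
Pairs: 'm'+'x', 'f'+'u', 's'+'f', 'f'+'n'
Result: mxfusffn


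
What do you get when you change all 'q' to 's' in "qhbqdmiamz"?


Input string: 'qhbqdmiamz'
Operation: replace 'q' with 's'
Positions of 'q': 0, 3
After replacement: shbsdmiamz


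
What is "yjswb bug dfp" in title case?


Input string: 'yjswb bug dfp'
Operation: capitalize first letter of each word
Word transformations: 'yjswb'->'Yjswb', 'bug'->'Bug', 'dfp'->'Dfp'
Result: Yjswb Bug Dfp


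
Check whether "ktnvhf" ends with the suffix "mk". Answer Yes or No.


Input string: 'ktnvhf'
Suffix to check: 'mk'
Last 2 characters of input: 'hf'
Match: False
Result: No


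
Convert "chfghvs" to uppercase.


Input string: 'chfghvs'
Operation: convert each letter to uppercase
Mapping: 'c'->'C', 'h'->'H', 'f'->'F', 'g'->'G', 'h'->'H', 'v'->'V', 's'->'S'
Result: CHFGHVS


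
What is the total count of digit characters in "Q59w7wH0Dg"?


Input string: 'Q59w7wH0Dg'
Operation: count digit characters (0-9)
Scan: 'Q', '5'(digit), '9'(digit), 'w', '7'(digit), 'w', 'H', '0'(digit), 'D', 'g'
Digits found: 4
Result: 4


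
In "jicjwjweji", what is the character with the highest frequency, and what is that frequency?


Input: 'jicjwjweji'
Operation: tally each character
Counts: 'c':1, 'e':1, 'i':2, 'j':4, 'w':2
Maximum: 'j' appears 4 times


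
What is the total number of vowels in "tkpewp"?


Input string: 'tkpewp'
Operation: count vowels (a, e, i, o, u)
Scan: s[0]='t', s[1]='k', s[2]='p', s[3]='e' (vowel), s[4]='w', s[5]='p'
Vowels found: 1
Result: 1


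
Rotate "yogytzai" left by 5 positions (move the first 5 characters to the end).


Input: 'yogytzai', shift = 5
Operation: split at index 5 and swap parts
Front part s[0:5] = 'yogyt'
Back part s[5:] = 'zai'
Rotated = back + front = 'zai' + 'yogyt'
Result: zaiyogyt


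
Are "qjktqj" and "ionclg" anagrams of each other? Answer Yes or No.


String 1: 'qjktqj' -> sorted: 'jjkqqt'
String 2: 'ionclg' -> sorted: 'cgilno'
Compare sorted forms: 'jjkqqt' != 'cgilno'
Anagram: No


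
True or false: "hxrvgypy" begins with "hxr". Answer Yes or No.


Input string: 'hxrvgypy'
Prefix to check: 'hxr'
First 3 characters of input: 'hxr'
Match: True
Result: Yes


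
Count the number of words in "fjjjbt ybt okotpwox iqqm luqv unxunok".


Input string: 'fjjjbt ybt okotpwox iqqm luqv unxunok'
Operation: split by spaces
Words found: 'fjjjbt', 'ybt', 'okotpwox', 'iqqm', 'luqv', 'unxunok'
Word count: 6


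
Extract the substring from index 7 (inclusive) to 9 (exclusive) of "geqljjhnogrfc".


Input string: 'geqljjhnogrfc'
Operation: slice [7:9]
Extract characters: s[7]='n', s[8]='o'
Result: no


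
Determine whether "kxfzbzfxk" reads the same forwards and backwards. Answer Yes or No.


Input string: 'kxfzbzfxk'
Reversed: 'kxfzbzfxk'
Compare pairs: s[0]='k' vs s[8]='k' (match), s[1]='x' vs s[7]='x' (match), s[2]='f' vs s[6]='f' (match), s[3]='z' vs s[5]='z' (match)
Palindrome: Yes


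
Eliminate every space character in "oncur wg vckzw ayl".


Input string: 'oncur wg vckzw ayl'
Operation: remove all spaces
Words: 'oncur', 'wg', 'vckzw', 'ayl'
Join without spaces: oncurwgvckzwayl


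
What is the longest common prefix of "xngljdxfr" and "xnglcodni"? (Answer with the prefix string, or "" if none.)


String 1: 'xngljdxfr'
String 2: 'xnglcodni'
Compare position by position:
pos 0: 'x' vs 'x' match
pos 1: 'n' vs 'n' match
pos 2: 'g' vs 'g' match
pos 3: 'l' vs 'l' match
pos 4: 'j' vs 'c' differ -> stop
Longest common prefix: "xngl" (length 4)


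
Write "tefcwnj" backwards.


Input string: 'tefcwnj'
Operation: reverse character order
Original order: 't' -> 'e' -> 'f' -> 'c' -> 'w' -> 'n' -> 'j'
Reversed order: 'j' -> 'n' -> 'w' -> 'c' -> 'f' -> 'e' -> 't'
Result: jnwcfet


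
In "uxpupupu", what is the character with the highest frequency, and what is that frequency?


Input: 'uxpupupu'
Operation: tally each character
Counts: 'p':3, 'u':4, 'x':1
Maximum: 'u' appears 4 times


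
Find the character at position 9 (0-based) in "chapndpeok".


Input string: 'chapndpeok'
Operation: get character at index 9
Index mapping: s[0]='c', s[1]='h', s[2]='a', s[3]='p', s[4]='n', s[5]='d', s[6]='p', s[7]='e', s[8]='o', s[9]='k'
Result: 'k'


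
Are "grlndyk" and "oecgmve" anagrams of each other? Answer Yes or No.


String 1: 'grlndyk' -> sorted: 'dgklnry'
String 2: 'oecgmve' -> sorted: 'ceegmov'
Compare sorted forms: 'dgklnry' != 'ceegmov'
Anagram: No


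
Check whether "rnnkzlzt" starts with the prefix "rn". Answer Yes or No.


Input string: 'rnnkzlzt'
Prefix to check: 'rn'
First 2 characters of input: 'rn'
Match: True
Result: Yes


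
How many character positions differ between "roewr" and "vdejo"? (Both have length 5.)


String 1: 'roewr'
String 2: 'vdejo'
Compare each position: pos 0: 'r'!='v', pos 1: 'o'!='d', pos 2: 'e'=='e', pos 3: 'w'!='j', pos 4: 'r'!='o'
Differing positions: 4
Hamming distance: 4


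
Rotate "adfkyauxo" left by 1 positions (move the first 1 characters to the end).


Input: 'adfkyauxo', shift = 1
Operation: split at index 1 and swap parts
Front part s[0:1] = 'a'
Back part s[1:] = 'dfkyauxo'
Rotated = back + front = 'dfkyauxo' + 'a'
Result: dfkyauxoa


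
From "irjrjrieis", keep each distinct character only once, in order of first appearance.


Input: 'irjrjrieis'
Operation: keep first occurrence of each character
Scan: s[0]='i' new -> keep; s[1]='r' new -> keep; s[2]='j' new -> keep; s[3]='r' seen -> skip; s[4]='j' seen -> skip; s[5]='r' seen -> skip; s[6]='i' seen -> skip; s[7]='e' new -> keep; s[8]='i' seen -> skip; s[9]='s' new -> keep
Result: irjes


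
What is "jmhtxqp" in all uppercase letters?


Input string: 'jmhtxqp'
Operation: convert each letter to uppercase
Mapping: 'j'->'J', 'm'->'M', 'h'->'H', 't'->'T', 'x'->'X', 'q'->'Q', 'p'->'P'
Result: JMHTXQP


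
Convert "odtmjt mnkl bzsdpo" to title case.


Input string: 'odtmjt mnkl bzsdpo'
Operation: capitalize first letter of each word
Word transformations: 'odtmjt'->'Odtmjt', 'mnkl'->'Mnkl', 'bzsdpo'->'Bzsdpo'
Result: Odtmjt Mnkl Bzsdpo


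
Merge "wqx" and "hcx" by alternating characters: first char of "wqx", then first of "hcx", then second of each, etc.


String 1: 'wqx'
String 2: 'hcx'
Operation: alternate characters
Pairs: 'w'+'h', 'q'+'c', 'x'+'x'
Result: whqcxx


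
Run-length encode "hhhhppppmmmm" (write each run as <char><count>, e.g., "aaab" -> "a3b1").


Input: 'hhhhppppmmmm'
Operation: identify consecutive runs
Runs: 'hhhh' -> h4, 'pppp' -> p4, 'mmmm' -> m4
Encoded: h4p4m4


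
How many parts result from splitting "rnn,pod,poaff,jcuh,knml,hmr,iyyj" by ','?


Input string: 'rnn,pod,poaff,jcuh,knml,hmr,iyyj'
Delimiter: ','
Split result: 'rnn', 'pod', 'poaff', 'jcuh', 'knml', 'hmr', 'iyyj'
Number of parts: 7


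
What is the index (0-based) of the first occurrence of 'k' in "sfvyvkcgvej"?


Input string: 'sfvyvkcgvej'
Target: 'k'
Scanning left to right: s[0]='s', s[1]='f', s[2]='v', s[3]='y', s[4]='v', s[5]='k'
First match at index: 5


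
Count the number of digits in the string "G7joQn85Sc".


Input string: 'G7joQn85Sc'
Operation: count digit characters (0-9)
Scan: 'G', '7'(digit), 'j', 'o', 'Q', 'n', '8'(digit), '5'(digit), 'S', 'c'
Digits found: 3
Result: 3


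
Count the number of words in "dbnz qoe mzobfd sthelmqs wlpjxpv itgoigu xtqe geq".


Input string: 'dbnz qoe mzobfd sthelmqs wlpjxpv itgoigu xtqe geq'
Operation: split by spaces
Words found: 'dbnz', 'qoe', 'mzobfd', 'sthelmqs', 'wlpjxpv', 'itgoigu', 'xtqe', 'geq'
Word count: 8


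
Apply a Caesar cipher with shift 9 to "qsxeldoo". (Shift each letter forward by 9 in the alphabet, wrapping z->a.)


Input: 'qsxeldoo', shift = 9
Operation: for each letter, (position + 9) mod 26
Mapping: 'q'(16+9=25)->'z', 's'(18+9=27, 27 mod 26=1)->'b', 'x'(23+9=32, 32 mod 26=6)->'g', 'e'(4+9=13)->'n', 'l'(11+9=20)->'u', 'd'(3+9=12)->'m', 'o'(14+9=23)->'x', 'o'(14+9=23)->'x'
Result: zbgnumxx


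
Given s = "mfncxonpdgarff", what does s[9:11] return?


Input string: 'mfncxonpdgarff'
Operation: slice [9:11]
Extract characters: s[9]='g', s[10]='a'
Result: ga


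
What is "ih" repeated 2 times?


Input string: 'ih'
Operation: repeat 2 times
Concatenation: 'ih' + 'ih'
Result: ihih


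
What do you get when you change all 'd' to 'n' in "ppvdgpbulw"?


Input string: 'ppvdgpbulw'
Operation: replace 'd' with 'n'
Positions of 'd': 3
After replacement: ppvngpbulw


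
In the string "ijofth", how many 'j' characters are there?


Input string: 'ijofth'
Target character: 'j'
Scan each position: s[1]='j'
Matches found at indices: 1
Total: 1


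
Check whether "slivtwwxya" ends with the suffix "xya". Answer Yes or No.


Input string: 'slivtwwxya'
Suffix to check: 'xya'
Last 3 characters of input: 'xya'
Match: True
Result: Yes


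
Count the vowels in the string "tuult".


Input string: 'tuult'
Operation: count vowels (a, e, i, o, u)
Scan: s[0]='t', s[1]='u' (vowel), s[2]='u' (vowel), s[3]='l', s[4]='t'
Vowels found: 2
Result: 2


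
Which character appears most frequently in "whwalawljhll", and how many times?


Input: 'whwalawljhll'
Operation: tally each character
Counts: 'a':2, 'h':2, 'j':1, 'l':4, 'w':3
Maximum: 'l' appears 4 times


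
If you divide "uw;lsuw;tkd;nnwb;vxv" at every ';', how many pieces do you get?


Input string: 'uw;lsuw;tkd;nnwb;vxv'
Delimiter: ';'
Split result: 'uw', 'lsuw', 'tkd', 'nnwb', 'vxv'
Number of parts: 5


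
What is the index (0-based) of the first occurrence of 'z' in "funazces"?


Input string: 'funazces'
Target: 'z'
Scanning left to right: s[0]='f', s[1]='u', s[2]='n', s[3]='a', s[4]='z'
First match at index: 4


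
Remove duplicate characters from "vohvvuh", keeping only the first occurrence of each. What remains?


Input: 'vohvvuh'
Operation: keep first occurrence of each character
Scan: s[0]='v' new -> keep; s[1]='o' new -> keep; s[2]='h' new -> keep; s[3]='v' seen -> skip; s[4]='v' seen -> skip; s[5]='u' new -> keep; s[6]='h' seen -> skip
Result: vohu


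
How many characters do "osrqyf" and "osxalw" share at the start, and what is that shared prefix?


String 1: 'osrqyf'
String 2: 'osxalw'
Compare position by position:
pos 0: 'o' vs 'o' match
pos 1: 's' vs 's' match
pos 2: 'r' vs 'x' differ -> stop
Longest common prefix: "os" (length 2)


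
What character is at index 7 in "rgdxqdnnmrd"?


Input string: 'rgdxqdnnmrd'
Operation: get character at index 7
Index mapping: s[0]='r', s[1]='g', s[2]='d', s[3]='x', s[4]='q', s[5]='d', s[6]='n', s[7]='n'
Result: 'n'


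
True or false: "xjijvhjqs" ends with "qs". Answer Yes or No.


Input string: 'xjijvhjqs'
Suffix to check: 'qs'
Last 2 characters of input: 'qs'
Match: True
Result: Yes


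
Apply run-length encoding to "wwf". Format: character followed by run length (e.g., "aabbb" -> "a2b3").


Input: 'wwf'
Operation: identify consecutive runs
Runs: 'ww' -> w2, 'f' -> f1
Encoded: w2f1


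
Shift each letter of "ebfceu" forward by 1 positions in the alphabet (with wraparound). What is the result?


Input: 'ebfceu', shift = 1
Operation: for each letter, (position + 1) mod 26
Mapping: 'e'(4+1=5)->'f', 'b'(1+1=2)->'c', 'f'(5+1=6)->'g', 'c'(2+1=3)->'d', 'e'(4+1=5)->'f', 'u'(20+1=21)->'v'
Result: fcgdfv


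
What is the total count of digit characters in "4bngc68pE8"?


Input string: '4bngc68pE8'
Operation: count digit characters (0-9)
Scan: '4'(digit), 'b', 'n', 'g', 'c', '6'(digit), '8'(digit), 'p', 'E', '8'(digit)
Digits found: 4
Result: 4


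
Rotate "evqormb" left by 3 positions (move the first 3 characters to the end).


Input: 'evqormb', shift = 3
Operation: split at index 3 and swap parts
Front part s[0:3] = 'evq'
Back part s[3:] = 'ormb'
Rotated = back + front = 'ormb' + 'evq'
Result: ormbevq


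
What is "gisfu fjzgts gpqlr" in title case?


Input string: 'gisfu fjzgts gpqlr'
Operation: capitalize first letter of each word
Word transformations: 'gisfu'->'Gisfu', 'fjzgts'->'Fjzgts', 'gpqlr'->'Gpqlr'
Result: Gisfu Fjzgts Gpqlr


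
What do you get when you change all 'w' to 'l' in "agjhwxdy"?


Input string: 'agjhwxdy'
Operation: replace 'w' with 'l'
Positions of 'w': 4
After replacement: agjhlxdy


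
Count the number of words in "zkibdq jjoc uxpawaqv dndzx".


Input string: 'zkibdq jjoc uxpawaqv dndzx'
Operation: split by spaces
Words found: 'zkibdq', 'jjoc', 'uxpawaqv', 'dndzx'
Word count: 4


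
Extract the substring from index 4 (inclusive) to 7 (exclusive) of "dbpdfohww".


Input string: 'dbpdfohww'
Operation: slice [4:7]
Extract characters: s[4]='f', s[5]='o', s[6]='h'
Result: foh


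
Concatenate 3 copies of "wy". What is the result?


Input string: 'wy'
Operation: repeat 3 times
Concatenation: 'wy' + 'wy' + 'wy'
Result: wywywy


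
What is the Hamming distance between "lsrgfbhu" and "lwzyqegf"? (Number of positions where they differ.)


String 1: 'lsrgfbhu'
String 2: 'lwzyqegf'
Compare each position: pos 0: 'l'=='l', pos 1: 's'!='w', pos 2: 'r'!='z', pos 3: 'g'!='y', pos 4: 'f'!='q', pos 5: 'b'!='e', pos 6: 'h'!='g', pos 7: 'u'!='f'
Differing positions: 7
Hamming distance: 7


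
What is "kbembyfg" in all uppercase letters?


Input string: 'kbembyfg'
Operation: convert each letter to uppercase
Mapping: 'k'->'K', 'b'->'B', 'e'->'E', 'm'->'M', 'b'->'B', 'y'->'Y', 'f'->'F', 'g'->'G'
Result: KBEMBYFG


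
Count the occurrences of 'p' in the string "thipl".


Input string: 'thipl'
Target character: 'p'
Scan each position: s[3]='p'
Matches found at indices: 3
Total: 1


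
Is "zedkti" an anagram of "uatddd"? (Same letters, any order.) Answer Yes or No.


String 1: 'uatddd' -> sorted: 'adddtu'
String 2: 'zedkti' -> sorted: 'deiktz'
Compare sorted forms: 'adddtu' != 'deiktz'
Anagram: No


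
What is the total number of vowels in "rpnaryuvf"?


Input string: 'rpnaryuvf'
Operation: count vowels (a, e, i, o, u)
Scan: s[0]='r', s[1]='p', s[2]='n', s[3]='a' (vowel), s[4]='r', s[5]='y', s[6]='u' (vowel), s[7]='v', s[8]='f'
Vowels found: 2
Result: 2


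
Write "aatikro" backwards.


Input string: 'aatikro'
Operation: reverse character order
Original order: 'a' -> 'a' -> 't' -> 'i' -> 'k' -> 'r' -> 'o'
Reversed order: 'o' -> 'r' -> 'k' -> 'i' -> 't' -> 'a' -> 'a'
Result: orkitaa


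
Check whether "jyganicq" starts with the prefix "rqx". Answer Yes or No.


Input string: 'jyganicq'
Prefix to check: 'rqx'
First 3 characters of input: 'jyg'
Match: False
Result: No


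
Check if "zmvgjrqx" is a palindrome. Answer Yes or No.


Input string: 'zmvgjrqx'
Reversed: 'xqrjgvmz'
Compare pairs: s[0]='z' vs s[7]='x' (mismatch), s[1]='m' vs s[6]='q' (mismatch), s[2]='v' vs s[5]='r' (mismatch), s[3]='g' vs s[4]='j' (mismatch)
Palindrome: No


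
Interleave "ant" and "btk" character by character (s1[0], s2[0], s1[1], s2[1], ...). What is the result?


String 1: 'ant'
String 2: 'btk'
Operation: alternate characters
Pairs: 'a'+'b', 'n'+'t', 't'+'k'
Result: abnttk


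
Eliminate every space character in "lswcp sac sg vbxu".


Input string: 'lswcp sac sg vbxu'
Operation: remove all spaces
Words: 'lswcp', 'sac', 'sg', 'vbxu'
Join without spaces: lswcpsacsgvbxu


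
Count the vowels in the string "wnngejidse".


Input string: 'wnngejidse'
Operation: count vowels (a, e, i, o, u)
Scan: s[0]='w', s[1]='n', s[2]='n', s[3]='g', s[4]='e' (vowel), s[5]='j', s[6]='i' (vowel), s[7]='d', s[8]='s', s[9]='e' (vowel)
Vowels found: 3
Result: 3


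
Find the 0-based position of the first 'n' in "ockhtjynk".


Input string: 'ockhtjynk'
Target: 'n'
Scanning left to right: s[0]='o', s[1]='c', s[2]='k', s[3]='h', s[4]='t', s[5]='j', s[6]='y', s[7]='n'
First match at index: 7


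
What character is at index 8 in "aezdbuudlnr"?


Input string: 'aezdbuudlnr'
Operation: get character at index 8
Index mapping: s[0]='a', s[1]='e', s[2]='z', s[3]='d', s[4]='b', s[5]='u', s[6]='u', s[7]='d', s[8]='l'
Result: 'l'


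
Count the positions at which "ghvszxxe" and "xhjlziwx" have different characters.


String 1: 'ghvszxxe'
String 2: 'xhjlziwx'
Compare each position: pos 0: 'g'!='x', pos 1: 'h'=='h', pos 2: 'v'!='j', pos 3: 's'!='l', pos 4: 'z'=='z', pos 5: 'x'!='i', pos 6: 'x'!='w', pos 7: 'e'!='x'
Differing positions: 6
Hamming distance: 6


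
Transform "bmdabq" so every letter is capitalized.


Input string: 'bmdabq'
Operation: convert each letter to uppercase
Mapping: 'b'->'B', 'm'->'M', 'd'->'D', 'a'->'A', 'b'->'B', 'q'->'Q'
Result: BMDABQ


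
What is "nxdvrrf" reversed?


Input string: 'nxdvrrf'
Operation: reverse character order
Original order: 'n' -> 'x' -> 'd' -> 'v' -> 'r' -> 'r' -> 'f'
Reversed order: 'f' -> 'r' -> 'r' -> 'v' -> 'd' -> 'x' -> 'n'
Result: frrvdxn


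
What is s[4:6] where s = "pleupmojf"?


Input string: 'pleupmojf'
Operation: slice [4:6]
Extract characters: s[4]='p', s[5]='m'
Result: pm


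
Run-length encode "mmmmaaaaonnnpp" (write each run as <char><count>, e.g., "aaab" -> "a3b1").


Input: 'mmmmaaaaonnnpp'
Operation: identify consecutive runs
Runs: 'mmmm' -> m4, 'aaaa' -> a4, 'o' -> o1, 'nnn' -> n3, 'pp' -> p2
Encoded: m4a4o1n3p2


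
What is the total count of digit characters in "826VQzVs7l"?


Input string: '826VQzVs7l'
Operation: count digit characters (0-9)
Scan: '8'(digit), '2'(digit), '6'(digit), 'V', 'Q', 'z', 'V', 's', '7'(digit), 'l'
Digits found: 4
Result: 4


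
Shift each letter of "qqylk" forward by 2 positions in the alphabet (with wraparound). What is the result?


Input: 'qqylk', shift = 2
Operation: for each letter, (position + 2) mod 26
Mapping: 'q'(16+2=18)->'s', 'q'(16+2=18)->'s', 'y'(24+2=26, 26 mod 26=0)->'a', 'l'(11+2=13)->'n', 'k'(10+2=12)->'m'
Result: ssanm


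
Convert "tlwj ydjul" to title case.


Input string: 'tlwj ydjul'
Operation: capitalize first letter of each word
Word transformations: 'tlwj'->'Tlwj', 'ydjul'->'Ydjul'
Result: Tlwj Ydjul


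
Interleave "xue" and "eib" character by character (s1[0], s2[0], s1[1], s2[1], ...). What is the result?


String 1: 'xue'
String 2: 'eib'
Operation: alternate characters
Pairs: 'x'+'e', 'u'+'i', 'e'+'b'
Result: xeuieb


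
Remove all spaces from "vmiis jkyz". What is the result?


Input string: 'vmiis jkyz'
Operation: remove all spaces
Words: 'vmiis', 'jkyz'
Join without spaces: vmiisjkyz


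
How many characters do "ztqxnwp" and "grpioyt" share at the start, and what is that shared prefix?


String 1: 'ztqxnwp'
String 2: 'grpioyt'
Compare position by position:
pos 0: 'z' vs 'g' differ -> stop
Longest common prefix: "" (length 0)


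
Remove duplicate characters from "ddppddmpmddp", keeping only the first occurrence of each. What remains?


Input: 'ddppddmpmddp'
Operation: keep first occurrence of each character
Scan: s[0]='d' new -> keep; s[1]='d' seen -> skip; s[2]='p' new -> keep; s[3]='p' seen -> skip; s[4]='d' seen -> skip; s[5]='d' seen -> skip; s[6]='m' new -> keep; s[7]='p' seen -> skip; s[8]='m' seen -> skip; s[9]='d' seen -> skip; s[10]='d' seen -> skip; s[11]='p' seen -> skip
Result: dpm


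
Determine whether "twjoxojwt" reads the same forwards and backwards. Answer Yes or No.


Input string: 'twjoxojwt'
Reversed: 'twjoxojwt'
Compare pairs: s[0]='t' vs s[8]='t' (match), s[1]='w' vs s[7]='w' (match), s[2]='j' vs s[6]='j' (match), s[3]='o' vs s[5]='o' (match)
Palindrome: Yes


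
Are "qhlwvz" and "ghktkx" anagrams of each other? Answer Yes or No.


String 1: 'qhlwvz' -> sorted: 'hlqvwz'
String 2: 'ghktkx' -> sorted: 'ghkktx'
Compare sorted forms: 'hlqvwz' != 'ghkktx'
Anagram: No


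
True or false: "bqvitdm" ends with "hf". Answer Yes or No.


Input string: 'bqvitdm'
Suffix to check: 'hf'
Last 2 characters of input: 'dm'
Match: False
Result: No


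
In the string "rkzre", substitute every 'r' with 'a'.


Input string: 'rkzre'
Operation: replace 'r' with 'a'
Positions of 'r': 0, 3
After replacement: akzae


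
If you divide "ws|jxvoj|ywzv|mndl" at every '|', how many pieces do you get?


Input string: 'ws|jxvoj|ywzv|mndl'
Delimiter: '|'
Split result: 'ws', 'jxvoj', 'ywzv', 'mndl'
Number of parts: 4


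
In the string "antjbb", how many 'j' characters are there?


Input string: 'antjbb'
Target character: 'j'
Scan each position: s[3]='j'
Matches found at indices: 3
Total: 1


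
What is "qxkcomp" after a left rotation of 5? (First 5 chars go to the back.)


Input: 'qxkcomp', shift = 5
Operation: split at index 5 and swap parts
Front part s[0:5] = 'qxkco'
Back part s[5:] = 'mp'
Rotated = back + front = 'mp' + 'qxkco'
Result: mpqxkco


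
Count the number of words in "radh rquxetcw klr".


Input string: 'radh rquxetcw klr'
Operation: split by spaces
Words found: 'radh', 'rquxetcw', 'klr'
Word count: 3


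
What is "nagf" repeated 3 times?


Input string: 'nagf'
Operation: repeat 3 times
Concatenation: 'nagf' + 'nagf' + 'nagf'
Result: nagfnagfnagf


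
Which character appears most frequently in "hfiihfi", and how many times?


Input: 'hfiihfi'
Operation: tally each character
Counts: 'f':2, 'h':2, 'i':3
Maximum: 'i' appears 3 times


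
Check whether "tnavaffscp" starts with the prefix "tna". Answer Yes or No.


Input string: 'tnavaffscp'
Prefix to check: 'tna'
First 3 characters of input: 'tna'
Match: True
Result: Yes


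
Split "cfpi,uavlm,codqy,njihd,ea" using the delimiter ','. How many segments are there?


Input string: 'cfpi,uavlm,codqy,njihd,ea'
Delimiter: ','
Split result: 'cfpi', 'uavlm', 'codqy', 'njihd', 'ea'
Number of parts: 5


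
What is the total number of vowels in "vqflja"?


Input string: 'vqflja'
Operation: count vowels (a, e, i, o, u)
Scan: s[0]='v', s[1]='q', s[2]='f', s[3]='l', s[4]='j', s[5]='a' (vowel)
Vowels found: 1
Result: 1


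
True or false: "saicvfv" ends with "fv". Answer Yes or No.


Input string: 'saicvfv'
Suffix to check: 'fv'
Last 2 characters of input: 'fv'
Match: True
Result: Yes


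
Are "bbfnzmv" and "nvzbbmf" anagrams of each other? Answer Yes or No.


String 1: 'bbfnzmv' -> sorted: 'bbfmnvz'
String 2: 'nvzbbmf' -> sorted: 'bbfmnvz'
Compare sorted forms: 'bbfmnvz' == 'bbfmnvz'
Anagram: Yes


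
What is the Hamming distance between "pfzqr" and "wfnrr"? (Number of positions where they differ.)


String 1: 'pfzqr'
String 2: 'wfnrr'
Compare each position: pos 0: 'p'!='w', pos 1: 'f'=='f', pos 2: 'z'!='n', pos 3: 'q'!='r', pos 4: 'r'=='r'
Differing positions: 3
Hamming distance: 3


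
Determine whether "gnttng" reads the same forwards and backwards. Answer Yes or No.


Input string: 'gnttng'
Reversed: 'gnttng'
Compare pairs: s[0]='g' vs s[5]='g' (match), s[1]='n' vs s[4]='n' (match), s[2]='t' vs s[3]='t' (match)
Palindrome: Yes


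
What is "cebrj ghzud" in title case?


Input string: 'cebrj ghzud'
Operation: capitalize first letter of each word
Word transformations: 'cebrj'->'Cebrj', 'ghzud'->'Ghzud'
Result: Cebrj Ghzud


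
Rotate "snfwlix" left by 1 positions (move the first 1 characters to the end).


Input: 'snfwlix', shift = 1
Operation: split at index 1 and swap parts
Front part s[0:1] = 's'
Back part s[1:] = 'nfwlix'
Rotated = back + front = 'nfwlix' + 's'
Result: nfwlixs


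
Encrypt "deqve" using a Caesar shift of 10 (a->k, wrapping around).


Input: 'deqve', shift = 10
Operation: for each letter, (position + 10) mod 26
Mapping: 'd'(3+10=13)->'n', 'e'(4+10=14)->'o', 'q'(16+10=26, 26 mod 26=0)->'a', 'v'(21+10=31, 31 mod 26=5)->'f', 'e'(4+10=14)->'o'
Result: noafo


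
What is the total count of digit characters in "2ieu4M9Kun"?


Input string: '2ieu4M9Kun'
Operation: count digit characters (0-9)
Scan: '2'(digit), 'i', 'e', 'u', '4'(digit), 'M', '9'(digit), 'K', 'u', 'n'
Digits found: 3
Result: 3


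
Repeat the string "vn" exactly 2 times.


Input string: 'vn'
Operation: repeat 2 times
Concatenation: 'vn' + 'vn'
Result: vnvn


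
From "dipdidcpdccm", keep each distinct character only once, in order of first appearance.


Input: 'dipdidcpdccm'
Operation: keep first occurrence of each character
Scan: s[0]='d' new -> keep; s[1]='i' new -> keep; s[2]='p' new -> keep; s[3]='d' seen -> skip; s[4]='i' seen -> skip; s[5]='d' seen -> skip; s[6]='c' new -> keep; s[7]='p' seen -> skip; s[8]='d' seen -> skip; s[9]='c' seen -> skip; s[10]='c' seen -> skip; s[11]='m' new -> keep
Result: dipcm


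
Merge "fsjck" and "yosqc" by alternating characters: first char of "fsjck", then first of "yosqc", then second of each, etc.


String 1: 'fsjck'
String 2: 'yosqc'
Operation: alternate characters
Pairs: 'f'+'y', 's'+'o', 'j'+'s', 'c'+'q', 'k'+'c'
Result: fysojscqkc
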